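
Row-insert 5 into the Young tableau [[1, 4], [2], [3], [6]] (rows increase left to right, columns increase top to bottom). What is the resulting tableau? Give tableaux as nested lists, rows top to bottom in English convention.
5 is larger than every entry of row 1, so it is appended to row 1. The new tableau is [[1, 4, 5], [2], [3], [6]].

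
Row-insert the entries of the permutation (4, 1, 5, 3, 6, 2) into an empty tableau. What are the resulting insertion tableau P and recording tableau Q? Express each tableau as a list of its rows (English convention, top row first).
P = [[1, 2, 6], [3, 5], [4]], Q = [[1, 3, 5], [2, 4], [6]]

Insert each entry of the permutation into P by Schensted row insertion, recording in Q the position of each new cell.

Insert 4: appended to row 1. P = [[4]].
Insert 1: 1 bumps 4 from row 1; 4 starts row 2. P = [[1], [4]].
Insert 5: appended to row 1. P = [[1, 5], [4]].
Insert 3: 3 bumps 5 from row 1; 5 appends to row 2. P = [[1, 3], [4, 5]].
Insert 6: appended to row 1. P = [[1, 3, 6], [4, 5]].
Insert 2: 2 bumps 3 from row 1; 3 bumps 4 from row 2; 4 starts row 3. P = [[1, 2, 6], [3, 5], [4]].

So P = [[1, 2, 6], [3, 5], [4]], Q = [[1, 3, 5], [2, 4], [6]].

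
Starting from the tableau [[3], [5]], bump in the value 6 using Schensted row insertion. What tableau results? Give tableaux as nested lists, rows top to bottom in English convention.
6 is larger than every entry of row 1, so it is appended to row 1. The new tableau is [[3, 6], [5]].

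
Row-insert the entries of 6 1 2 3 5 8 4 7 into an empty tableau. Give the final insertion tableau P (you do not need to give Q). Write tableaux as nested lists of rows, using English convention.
Insert 6: appended to row 1. P = [[6]].
Insert 1: 1 bumps 6 from row 1; 6 starts row 2. P = [[1], [6]].
Insert 2: appended to row 1. P = [[1, 2], [6]].
Insert 3: appended to row 1. P = [[1, 2, 3], [6]].
Insert 5: appended to row 1. P = [[1, 2, 3, 5], [6]].
Insert 8: appended to row 1. P = [[1, 2, 3, 5, 8], [6]].
Insert 4: 4 bumps 5 from row 1; 5 bumps 6 from row 2; 6 starts row 3. P = [[1, 2, 3, 4, 8], [5], [6]].
Insert 7: 7 bumps 8 from row 1; 8 appends to row 2. P = [[1, 2, 3, 4, 7], [5, 8], [6]].

So P = [[1, 2, 3, 4, 7], [5, 8], [6]].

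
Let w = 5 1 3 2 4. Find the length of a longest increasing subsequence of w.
3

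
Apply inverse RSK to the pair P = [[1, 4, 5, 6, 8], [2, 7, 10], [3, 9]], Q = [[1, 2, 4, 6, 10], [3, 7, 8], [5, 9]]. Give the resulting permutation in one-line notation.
Reverse RSK: for i = n, n-1, ..., 1, locate i in Q, remove the corresponding corner cell from P, and reverse-bump its entry up through P; the value ejected from row 1 is w(i).

So w = 3 4 2 9 1 10 5 7 6 8.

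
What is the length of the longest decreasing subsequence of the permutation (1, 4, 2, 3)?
2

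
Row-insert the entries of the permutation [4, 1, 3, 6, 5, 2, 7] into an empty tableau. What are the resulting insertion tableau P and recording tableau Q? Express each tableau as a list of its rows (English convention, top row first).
Insert each entry of the permutation into P by Schensted row insertion, recording in Q the position of each new cell.

Insert 4: appended to row 1. P = [[4]], Q = [[1]].
Insert 1: 1 bumps 4 from row 1; 4 starts row 2. P = [[1], [4]], Q = [[1], [2]].
Insert 3: appended to row 1. P = [[1, 3], [4]], Q = [[1, 3], [2]].
Insert 6: appended to row 1. P = [[1, 3, 6], [4]], Q = [[1, 3, 4], [2]].
Insert 5: 5 bumps 6 from row 1; 6 appends to row 2. P = [[1, 3, 5], [4, 6]], Q = [[1, 3, 4], [2, 5]].
Insert 2: 2 bumps 3 from row 1; 3 bumps 4 from row 2; 4 starts row 3. P = [[1, 2, 5], [3, 6], [4]], Q = [[1, 3, 4], [2, 5], [6]].
Insert 7: appended to row 1. P = [[1, 2, 5, 7], [3, 6], [4]], Q = [[1, 3, 4, 7], [2, 5], [6]].

So P = [[1, 2, 5, 7], [3, 6], [4]], Q = [[1, 3, 4, 7], [2, 5], [6]].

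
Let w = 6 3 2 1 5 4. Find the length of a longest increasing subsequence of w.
2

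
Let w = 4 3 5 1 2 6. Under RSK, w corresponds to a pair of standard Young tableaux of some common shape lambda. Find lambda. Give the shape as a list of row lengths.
[3, 2, 1]

Row-insert each entry into an empty tableau.

After inserting 4: P = [[4]].
After inserting 3: P = [[3], [4]].
After inserting 5: P = [[3, 5], [4]].
After inserting 1: P = [[1, 5], [3], [4]].
After inserting 2: P = [[1, 2], [3, 5], [4]].
After inserting 6: P = [[1, 2, 6], [3, 5], [4]].

The final insertion tableau P = [[1, 2, 6], [3, 5], [4]] has shape [3, 2, 1].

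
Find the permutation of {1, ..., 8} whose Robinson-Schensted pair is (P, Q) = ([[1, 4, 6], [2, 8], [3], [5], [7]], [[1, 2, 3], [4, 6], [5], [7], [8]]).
3 7 8 5 4 6 2 1

Reverse the RSK construction: for i from n down to 1, find the cell of Q containing i, remove the entry at that cell from P, and reverse-bump it up through P; the value ejected from row 1 is w(i).

Step i=8: Q has 8 at row 5, column 1; remove 7 from row 5 of P and reverse-bump: 7 enters row 4 and ejects 5; 5 enters row 3 and ejects 3; 3 enters row 2 and ejects 2; 2 enters row 1 and ejects 1. So w(8) = 1. P is now [[2, 4, 6], [3, 8], [5], [7]].
Step i=7: Q has 7 at row 4, column 1; remove 7 from row 4 of P and reverse-bump: 7 enters row 3 and ejects 5; 5 enters row 2 and ejects 3; 3 enters row 1 and ejects 2. So w(7) = 2. P is now [[3, 4, 6], [5, 8], [7]].
Step i=6: Q has 6 at row 2, column 2; remove 8 from row 2 of P and reverse-bump: 8 enters row 1 and ejects 6. So w(6) = 6. P is now [[3, 4, 8], [5], [7]].
Step i=5: Q has 5 at row 3, column 1; remove 7 from row 3 of P and reverse-bump: 7 enters row 2 and ejects 5; 5 enters row 1 and ejects 4. So w(5) = 4. P is now [[3, 5, 8], [7]].
Step i=4: Q has 4 at row 2, column 1; remove 7 from row 2 of P and reverse-bump: 7 enters row 1 and ejects 5. So w(4) = 5. P is now [[3, 7, 8]].
Step i=3: Q has 3 at row 1, column 3; remove that cell from P, ejecting 8. So w(3) = 8. P is now [[3, 7]].
Step i=2: Q has 2 at row 1, column 2; remove that cell from P, ejecting 7. So w(2) = 7. P is now [[3]].
Step i=1: Q has 1 at row 1, column 1; remove that cell from P, ejecting 3. So w(1) = 3. P is now [].

So w = 3 7 8 5 4 6 2 1.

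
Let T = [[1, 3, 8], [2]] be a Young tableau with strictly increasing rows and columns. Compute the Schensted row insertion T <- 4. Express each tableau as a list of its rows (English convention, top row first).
[[1, 3, 4], [2, 8]]

In row 1, 4 replaces 8 (the leftmost entry greater than 4); 8 is bumped to row 2. 8 is appended to row 2. The new tableau is [[1, 3, 4], [2, 8]].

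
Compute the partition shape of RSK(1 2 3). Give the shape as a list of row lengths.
Row-insert each entry into an empty tableau.

After inserting 1: P = [[1]].
After inserting 2: P = [[1, 2]].
After inserting 3: P = [[1, 2, 3]].

The final insertion tableau P = [[1, 2, 3]] has shape [3].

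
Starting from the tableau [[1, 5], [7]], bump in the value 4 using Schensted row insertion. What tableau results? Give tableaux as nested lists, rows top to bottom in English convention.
[[1, 4], [5], [7]]

In row 1, 4 replaces 5 (the leftmost entry greater than 4); 5 is bumped to row 2. In row 2, 5 replaces 7 (the leftmost entry greater than 5); 7 is bumped to row 3. 7 starts a new row 3. The new tableau is [[1, 4], [5], [7]].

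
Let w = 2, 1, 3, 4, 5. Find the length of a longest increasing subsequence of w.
4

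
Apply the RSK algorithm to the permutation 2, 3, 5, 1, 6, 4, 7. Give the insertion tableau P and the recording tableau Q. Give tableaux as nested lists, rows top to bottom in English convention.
P = [[1, 3, 4, 6, 7], [2, 5]], Q = [[1, 2, 3, 5, 7], [4, 6]]

Insert each entry of the permutation into P by Schensted row insertion, recording in Q the position of each new cell.

After inserting 2: P = [[2]].
After inserting 3: P = [[2, 3]].
After inserting 5: P = [[2, 3, 5]].
After inserting 1: P = [[1, 3, 5], [2]].
After inserting 6: P = [[1, 3, 5, 6], [2]].
After inserting 4: P = [[1, 3, 4, 6], [2, 5]].
After inserting 7: P = [[1, 3, 4, 6, 7], [2, 5]].

So P = [[1, 3, 4, 6, 7], [2, 5]], Q = [[1, 2, 3, 5, 7], [4, 6]].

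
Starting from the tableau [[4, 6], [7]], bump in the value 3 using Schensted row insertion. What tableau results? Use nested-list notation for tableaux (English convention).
[[3, 6], [4], [7]]

In row 1, 3 replaces 4 (the leftmost entry greater than 3); 4 is bumped to row 2. In row 2, 4 replaces 7 (the leftmost entry greater than 4); 7 is bumped to row 3. 7 starts a new row 3. The new tableau is [[3, 6], [4], [7]].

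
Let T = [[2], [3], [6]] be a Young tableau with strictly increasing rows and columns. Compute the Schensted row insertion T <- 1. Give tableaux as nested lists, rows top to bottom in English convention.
[[1], [2], [3], [6]]

In row 1, 1 replaces 2 (the leftmost entry greater than 1); 2 is bumped to row 2. In row 2, 2 replaces 3 (the leftmost entry greater than 2); 3 is bumped to row 3. In row 3, 3 replaces 6 (the leftmost entry greater than 3); 6 is bumped to row 4. 6 starts a new row 4. The new tableau is [[1], [2], [3], [6]].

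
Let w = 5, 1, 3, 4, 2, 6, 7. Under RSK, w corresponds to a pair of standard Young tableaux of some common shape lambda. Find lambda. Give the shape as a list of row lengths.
[5, 1, 1]

RSK row insertion gives P = [[1, 2, 4, 6, 7], [3], [5]], which has shape [5, 1, 1].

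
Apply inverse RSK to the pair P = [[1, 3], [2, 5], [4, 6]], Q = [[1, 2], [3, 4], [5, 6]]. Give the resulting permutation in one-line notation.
Reverse the RSK construction: for i from n down to 1, find the cell of Q containing i, remove the entry at that cell from P, and reverse-bump it up through P; the value ejected from row 1 is w(i).

Step i=6: Q has 6 at row 3, column 2; remove 6 from row 3 of P and reverse-bump: 6 enters row 2 and ejects 5; 5 enters row 1 and ejects 3. So w(6) = 3. P is now [[1, 5], [2, 6], [4]].
Step i=5: Q has 5 at row 3, column 1; remove 4 from row 3 of P and reverse-bump: 4 enters row 2 and ejects 2; 2 enters row 1 and ejects 1. So w(5) = 1. P is now [[2, 5], [4, 6]].
Step i=4: Q has 4 at row 2, column 2; remove 6 from row 2 of P and reverse-bump: 6 enters row 1 and ejects 5. So w(4) = 5. P is now [[2, 6], [4]].
Step i=3: Q has 3 at row 2, column 1; remove 4 from row 2 of P and reverse-bump: 4 enters row 1 and ejects 2. So w(3) = 2. P is now [[4, 6]].
Step i=2: Q has 2 at row 1, column 2; remove that cell from P, ejecting 6. So w(2) = 6. P is now [[4]].
Step i=1: Q has 1 at row 1, column 1; remove that cell from P, ejecting 4. So w(1) = 4. P is now [].

So w = 4 6 2 5 1 3.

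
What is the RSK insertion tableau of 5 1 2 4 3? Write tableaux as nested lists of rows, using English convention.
P = [[1, 2, 3], [4], [5]]

Insert 5: appended to row 1. P = [[5]].
Insert 1: 1 bumps 5 from row 1; 5 starts row 2. P = [[1], [5]].
Insert 2: appended to row 1. P = [[1, 2], [5]].
Insert 4: appended to row 1. P = [[1, 2, 4], [5]].
Insert 3: 3 bumps 4 from row 1; 4 bumps 5 from row 2; 5 starts row 3. P = [[1, 2, 3], [4], [5]].

So P = [[1, 2, 3], [4], [5]].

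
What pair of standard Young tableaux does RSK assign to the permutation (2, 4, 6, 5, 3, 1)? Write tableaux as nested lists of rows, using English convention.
Insert each entry of the permutation into P by Schensted row insertion, recording in Q the position of each new cell.

Insert 2: appended to row 1. P = [[2]].
Insert 4: appended to row 1. P = [[2, 4]].
Insert 6: appended to row 1. P = [[2, 4, 6]].
Insert 5: 5 bumps 6 from row 1; 6 starts row 2. P = [[2, 4, 5], [6]].
Insert 3: 3 bumps 4 from row 1; 4 bumps 6 from row 2; 6 starts row 3. P = [[2, 3, 5], [4], [6]].
Insert 1: 1 bumps 2 from row 1; 2 bumps 4 from row 2; 4 bumps 6 from row 3; 6 starts row 4. P = [[1, 3, 5], [2], [4], [6]].

So P = [[1, 3, 5], [2], [4], [6]], Q = [[1, 2, 3], [4], [5], [6]].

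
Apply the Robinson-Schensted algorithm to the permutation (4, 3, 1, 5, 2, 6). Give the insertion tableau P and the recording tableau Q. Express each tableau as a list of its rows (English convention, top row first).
P = [[1, 2, 6], [3, 5], [4]], Q = [[1, 4, 6], [2, 5], [3]]

Insert each entry of the permutation into P by Schensted row insertion, recording in Q the position of each new cell.

After inserting 4: P = [[4]].
After inserting 3: P = [[3], [4]].
After inserting 1: P = [[1], [3], [4]].
After inserting 5: P = [[1, 5], [3], [4]].
After inserting 2: P = [[1, 2], [3, 5], [4]].
After inserting 6: P = [[1, 2, 6], [3, 5], [4]].

So P = [[1, 2, 6], [3, 5], [4]], Q = [[1, 4, 6], [2, 5], [3]].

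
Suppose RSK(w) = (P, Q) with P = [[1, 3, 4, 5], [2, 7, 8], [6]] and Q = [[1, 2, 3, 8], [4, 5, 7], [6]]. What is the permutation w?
6 7 8 2 3 1 4 5

Reverse the RSK construction: for i from n down to 1, find the cell of Q containing i, remove the entry at that cell from P, and reverse-bump it up through P; the value ejected from row 1 is w(i).

Step i=8: Q has 8 at row 1, column 4; remove that cell from P, ejecting 5. So w(8) = 5. P is now [[1, 3, 4], [2, 7, 8], [6]].
Step i=7: Q has 7 at row 2, column 3; remove 8 from row 2 of P and reverse-bump: 8 enters row 1 and ejects 4. So w(7) = 4. P is now [[1, 3, 8], [2, 7], [6]].
Step i=6: Q has 6 at row 3, column 1; remove 6 from row 3 of P and reverse-bump: 6 enters row 2 and ejects 2; 2 enters row 1 and ejects 1. So w(6) = 1. P is now [[2, 3, 8], [6, 7]].
Step i=5: Q has 5 at row 2, column 2; remove 7 from row 2 of P and reverse-bump: 7 enters row 1 and ejects 3. So w(5) = 3. P is now [[2, 7, 8], [6]].
Step i=4: Q has 4 at row 2, column 1; remove 6 from row 2 of P and reverse-bump: 6 enters row 1 and ejects 2. So w(4) = 2. P is now [[6, 7, 8]].
Step i=3: Q has 3 at row 1, column 3; remove that cell from P, ejecting 8. So w(3) = 8. P is now [[6, 7]].
Step i=2: Q has 2 at row 1, column 2; remove that cell from P, ejecting 7. So w(2) = 7. P is now [[6]].
Step i=1: Q has 1 at row 1, column 1; remove that cell from P, ejecting 6. So w(1) = 6. P is now [].

So w = 6 7 8 2 3 1 4 5.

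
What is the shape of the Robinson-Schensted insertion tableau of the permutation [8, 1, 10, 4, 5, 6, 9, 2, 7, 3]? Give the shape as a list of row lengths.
[5, 2, 2, 1]

Row-insert each entry into an empty tableau.

After inserting 8: P = [[8]].
After inserting 1: P = [[1], [8]].
After inserting 10: P = [[1, 10], [8]].
After inserting 4: P = [[1, 4], [8, 10]].
After inserting 5: P = [[1, 4, 5], [8, 10]].
After inserting 6: P = [[1, 4, 5, 6], [8, 10]].
After inserting 9: P = [[1, 4, 5, 6, 9], [8, 10]].
After inserting 2: P = [[1, 2, 5, 6, 9], [4, 10], [8]].
After inserting 7: P = [[1, 2, 5, 6, 7], [4, 9], [8, 10]].
After inserting 3: P = [[1, 2, 3, 6, 7], [4, 5], [8, 9], [10]].

The final insertion tableau P = [[1, 2, 3, 6, 7], [4, 5], [8, 9], [10]] has shape [5, 2, 2, 1].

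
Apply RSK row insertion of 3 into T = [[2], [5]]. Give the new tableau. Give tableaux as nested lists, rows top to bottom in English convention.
3 is larger than every entry of row 1, so it is appended to row 1. The new tableau is [[2, 3], [5]].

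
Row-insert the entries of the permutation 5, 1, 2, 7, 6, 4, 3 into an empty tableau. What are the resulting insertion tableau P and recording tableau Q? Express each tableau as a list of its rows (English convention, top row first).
Insert each entry of the permutation into P by Schensted row insertion, recording in Q the position of each new cell.

After inserting 5: P = [[5]].
After inserting 1: P = [[1], [5]].
After inserting 2: P = [[1, 2], [5]].
After inserting 7: P = [[1, 2, 7], [5]].
After inserting 6: P = [[1, 2, 6], [5, 7]].
After inserting 4: P = [[1, 2, 4], [5, 6], [7]].
After inserting 3: P = [[1, 2, 3], [4, 6], [5], [7]].

So P = [[1, 2, 3], [4, 6], [5], [7]], Q = [[1, 3, 4], [2, 5], [6], [7]].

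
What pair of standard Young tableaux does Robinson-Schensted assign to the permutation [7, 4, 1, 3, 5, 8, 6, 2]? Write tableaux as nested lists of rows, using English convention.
P = [[1, 2, 5, 6], [3, 8], [4], [7]], Q = [[1, 4, 5, 6], [2, 7], [3], [8]]

Insert each entry of the permutation into P by Schensted row insertion, recording in Q the position of each new cell.

Insert 7: appended to row 1. P = [[7]].
Insert 4: 4 bumps 7 from row 1; 7 starts row 2. P = [[4], [7]].
Insert 1: 1 bumps 4 from row 1; 4 bumps 7 from row 2; 7 starts row 3. P = [[1], [4], [7]].
Insert 3: appended to row 1. P = [[1, 3], [4], [7]].
Insert 5: appended to row 1. P = [[1, 3, 5], [4], [7]].
Insert 8: appended to row 1. P = [[1, 3, 5, 8], [4], [7]].
Insert 6: 6 bumps 8 from row 1; 8 appends to row 2. P = [[1, 3, 5, 6], [4, 8], [7]].
Insert 2: 2 bumps 3 from row 1; 3 bumps 4 from row 2; 4 bumps 7 from row 3; 7 starts row 4. P = [[1, 2, 5, 6], [3, 8], [4], [7]].

So P = [[1, 2, 5, 6], [3, 8], [4], [7]], Q = [[1, 4, 5, 6], [2, 7], [3], [8]].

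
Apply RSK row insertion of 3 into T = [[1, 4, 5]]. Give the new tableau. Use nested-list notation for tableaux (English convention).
[[1, 3, 5], [4]]

In row 1, 3 replaces 4 (the leftmost entry greater than 3); 4 is bumped to row 2. 4 starts a new row 2. The new tableau is [[1, 3, 5], [4]].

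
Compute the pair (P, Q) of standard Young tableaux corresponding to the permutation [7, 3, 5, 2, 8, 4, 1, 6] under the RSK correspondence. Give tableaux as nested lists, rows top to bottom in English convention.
Insert each entry of the permutation into P by Schensted row insertion, recording in Q the position of each new cell.

Insert 7: appended to row 1. P = [[7]].
Insert 3: 3 bumps 7 from row 1; 7 starts row 2. P = [[3], [7]].
Insert 5: appended to row 1. P = [[3, 5], [7]].
Insert 2: 2 bumps 3 from row 1; 3 bumps 7 from row 2; 7 starts row 3. P = [[2, 5], [3], [7]].
Insert 8: appended to row 1. P = [[2, 5, 8], [3], [7]].
Insert 4: 4 bumps 5 from row 1; 5 appends to row 2. P = [[2, 4, 8], [3, 5], [7]].
Insert 1: 1 bumps 2 from row 1; 2 bumps 3 from row 2; 3 bumps 7 from row 3; 7 starts row 4. P = [[1, 4, 8], [2, 5], [3], [7]].
Insert 6: 6 bumps 8 from row 1; 8 appends to row 2. P = [[1, 4, 6], [2, 5, 8], [3], [7]].

So P = [[1, 4, 6], [2, 5, 8], [3], [7]], Q = [[1, 3, 5], [2, 6, 8], [4], [7]].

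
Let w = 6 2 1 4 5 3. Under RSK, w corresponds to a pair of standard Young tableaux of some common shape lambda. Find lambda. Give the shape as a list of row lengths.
Row-insert each entry into an empty tableau.

After inserting 6: P = [[6]].
After inserting 2: P = [[2], [6]].
After inserting 1: P = [[1], [2], [6]].
After inserting 4: P = [[1, 4], [2], [6]].
After inserting 5: P = [[1, 4, 5], [2], [6]].
After inserting 3: P = [[1, 3, 5], [2, 4], [6]].

The final insertion tableau P = [[1, 3, 5], [2, 4], [6]] has shape [3, 2, 1].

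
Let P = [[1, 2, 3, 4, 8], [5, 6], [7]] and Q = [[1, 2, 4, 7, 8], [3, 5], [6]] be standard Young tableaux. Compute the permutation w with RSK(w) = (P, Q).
Reverse the RSK construction: for i from n down to 1, find the cell of Q containing i, remove the entry at that cell from P, and reverse-bump it up through P; the value ejected from row 1 is w(i).

Step i=8: Q has 8 at row 1, column 5; remove that cell from P, ejecting 8. So w(8) = 8. P is now [[1, 2, 3, 4], [5, 6], [7]].
Step i=7: Q has 7 at row 1, column 4; remove that cell from P, ejecting 4. So w(7) = 4. P is now [[1, 2, 3], [5, 6], [7]].
Step i=6: Q has 6 at row 3, column 1; remove 7 from row 3 of P and reverse-bump: 7 enters row 2 and ejects 6; 6 enters row 1 and ejects 3. So w(6) = 3. P is now [[1, 2, 6], [5, 7]].
Step i=5: Q has 5 at row 2, column 2; remove 7 from row 2 of P and reverse-bump: 7 enters row 1 and ejects 6. So w(5) = 6. P is now [[1, 2, 7], [5]].
Step i=4: Q has 4 at row 1, column 3; remove that cell from P, ejecting 7. So w(4) = 7. P is now [[1, 2], [5]].
Step i=3: Q has 3 at row 2, column 1; remove 5 from row 2 of P and reverse-bump: 5 enters row 1 and ejects 2. So w(3) = 2. P is now [[1, 5]].
Step i=2: Q has 2 at row 1, column 2; remove that cell from P, ejecting 5. So w(2) = 5. P is now [[1]].
Step i=1: Q has 1 at row 1, column 1; remove that cell from P, ejecting 1. So w(1) = 1. P is now [].

So w = 1 5 2 7 6 3 4 8.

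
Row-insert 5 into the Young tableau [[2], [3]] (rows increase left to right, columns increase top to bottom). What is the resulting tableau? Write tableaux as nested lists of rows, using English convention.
[[2, 5], [3]]

5 is larger than every entry of row 1, so it is appended to row 1. The new tableau is [[2, 5], [3]].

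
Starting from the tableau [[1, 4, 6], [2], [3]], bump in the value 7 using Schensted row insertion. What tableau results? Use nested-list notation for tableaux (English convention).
7 is larger than every entry of row 1, so it is appended to row 1. The new tableau is [[1, 4, 6, 7], [2], [3]].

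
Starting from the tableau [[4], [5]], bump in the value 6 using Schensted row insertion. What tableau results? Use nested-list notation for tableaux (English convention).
6 is larger than every entry of row 1, so it is appended to row 1. The new tableau is [[4, 6], [5]].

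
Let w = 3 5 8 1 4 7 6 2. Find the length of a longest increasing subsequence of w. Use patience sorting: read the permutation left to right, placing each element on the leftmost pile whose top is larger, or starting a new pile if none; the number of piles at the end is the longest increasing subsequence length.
3

3: new pile. tops = [3]
5: new pile. tops = [3, 5]
8: new pile. tops = [3, 5, 8]
1: onto pile 1 (replacing 3). tops = [1, 5, 8]
4: onto pile 2 (replacing 5). tops = [1, 4, 8]
7: onto pile 3 (replacing 8). tops = [1, 4, 7]
6: onto pile 3 (replacing 7). tops = [1, 4, 6]
2: onto pile 2 (replacing 4). tops = [1, 2, 6]

3 piles, so the longest increasing subsequence has length 3.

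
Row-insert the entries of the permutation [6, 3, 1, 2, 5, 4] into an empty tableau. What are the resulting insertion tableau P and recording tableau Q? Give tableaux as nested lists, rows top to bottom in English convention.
Insert each entry of the permutation into P by Schensted row insertion, recording in Q the position of each new cell.

Insert 6: appended to row 1. P = [[6]], Q = [[1]].
Insert 3: 3 bumps 6 from row 1; 6 starts row 2. P = [[3], [6]], Q = [[1], [2]].
Insert 1: 1 bumps 3 from row 1; 3 bumps 6 from row 2; 6 starts row 3. P = [[1], [3], [6]], Q = [[1], [2], [3]].
Insert 2: appended to row 1. P = [[1, 2], [3], [6]], Q = [[1, 4], [2], [3]].
Insert 5: appended to row 1. P = [[1, 2, 5], [3], [6]], Q = [[1, 4, 5], [2], [3]].
Insert 4: 4 bumps 5 from row 1; 5 appends to row 2. P = [[1, 2, 4], [3, 5], [6]], Q = [[1, 4, 5], [2, 6], [3]].

So P = [[1, 2, 4], [3, 5], [6]], Q = [[1, 4, 5], [2, 6], [3]].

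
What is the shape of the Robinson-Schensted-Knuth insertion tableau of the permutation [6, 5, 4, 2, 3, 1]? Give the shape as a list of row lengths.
[2, 1, 1, 1, 1]

Row-insert each entry into an empty tableau.

After inserting 6: P = [[6]].
After inserting 5: P = [[5], [6]].
After inserting 4: P = [[4], [5], [6]].
After inserting 2: P = [[2], [4], [5], [6]].
After inserting 3: P = [[2, 3], [4], [5], [6]].
After inserting 1: P = [[1, 3], [2], [4], [5], [6]].

The final insertion tableau P = [[1, 3], [2], [4], [5], [6]] has shape [2, 1, 1, 1, 1].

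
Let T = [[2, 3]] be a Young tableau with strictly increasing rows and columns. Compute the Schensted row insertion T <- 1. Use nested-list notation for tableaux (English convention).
In row 1, 1 replaces 2 (the leftmost entry greater than 1); 2 is bumped to row 2. 2 starts a new row 2. The new tableau is [[1, 3], [2]].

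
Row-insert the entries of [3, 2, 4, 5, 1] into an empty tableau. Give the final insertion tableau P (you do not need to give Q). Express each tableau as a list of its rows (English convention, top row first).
P = [[1, 4, 5], [2], [3]]

Insert 3: appended to row 1. P = [[3]].
Insert 2: 2 bumps 3 from row 1; 3 starts row 2. P = [[2], [3]].
Insert 4: appended to row 1. P = [[2, 4], [3]].
Insert 5: appended to row 1. P = [[2, 4, 5], [3]].
Insert 1: 1 bumps 2 from row 1; 2 bumps 3 from row 2; 3 starts row 3. P = [[1, 4, 5], [2], [3]].

So P = [[1, 4, 5], [2], [3]].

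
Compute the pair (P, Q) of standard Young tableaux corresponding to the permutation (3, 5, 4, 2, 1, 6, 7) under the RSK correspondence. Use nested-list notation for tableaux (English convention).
Insert each entry of the permutation into P by Schensted row insertion, recording in Q the position of each new cell.

Insert 3: appended to row 1. P = [[3]], Q = [[1]].
Insert 5: appended to row 1. P = [[3, 5]], Q = [[1, 2]].
Insert 4: 4 bumps 5 from row 1; 5 starts row 2. P = [[3, 4], [5]], Q = [[1, 2], [3]].
Insert 2: 2 bumps 3 from row 1; 3 bumps 5 from row 2; 5 starts row 3. P = [[2, 4], [3], [5]], Q = [[1, 2], [3], [4]].
Insert 1: 1 bumps 2 from row 1; 2 bumps 3 from row 2; 3 bumps 5 from row 3; 5 starts row 4. P = [[1, 4], [2], [3], [5]], Q = [[1, 2], [3], [4], [5]].
Insert 6: appended to row 1. P = [[1, 4, 6], [2], [3], [5]], Q = [[1, 2, 6], [3], [4], [5]].
Insert 7: appended to row 1. P = [[1, 4, 6, 7], [2], [3], [5]], Q = [[1, 2, 6, 7], [3], [4], [5]].

So P = [[1, 4, 6, 7], [2], [3], [5]], Q = [[1, 2, 6, 7], [3], [4], [5]].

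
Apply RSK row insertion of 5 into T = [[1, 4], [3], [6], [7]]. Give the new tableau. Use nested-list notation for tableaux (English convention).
5 is larger than every entry of row 1, so it is appended to row 1. The new tableau is [[1, 4, 5], [3], [6], [7]].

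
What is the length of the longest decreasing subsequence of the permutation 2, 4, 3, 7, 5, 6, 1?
3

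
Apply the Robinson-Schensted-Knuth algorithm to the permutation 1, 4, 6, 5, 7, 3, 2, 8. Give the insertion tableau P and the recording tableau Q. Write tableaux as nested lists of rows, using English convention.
P = [[1, 2, 5, 7, 8], [3], [4], [6]], Q = [[1, 2, 3, 5, 8], [4], [6], [7]]

Insert each entry of the permutation into P by Schensted row insertion, recording in Q the position of each new cell.

Insert 1: appended to row 1. P = [[1]].
Insert 4: appended to row 1. P = [[1, 4]].
Insert 6: appended to row 1. P = [[1, 4, 6]].
Insert 5: 5 bumps 6 from row 1; 6 starts row 2. P = [[1, 4, 5], [6]].
Insert 7: appended to row 1. P = [[1, 4, 5, 7], [6]].
Insert 3: 3 bumps 4 from row 1; 4 bumps 6 from row 2; 6 starts row 3. P = [[1, 3, 5, 7], [4], [6]].
Insert 2: 2 bumps 3 from row 1; 3 bumps 4 from row 2; 4 bumps 6 from row 3; 6 starts row 4. P = [[1, 2, 5, 7], [3], [4], [6]].
Insert 8: appended to row 1. P = [[1, 2, 5, 7, 8], [3], [4], [6]].

So P = [[1, 2, 5, 7, 8], [3], [4], [6]], Q = [[1, 2, 3, 5, 8], [4], [6], [7]].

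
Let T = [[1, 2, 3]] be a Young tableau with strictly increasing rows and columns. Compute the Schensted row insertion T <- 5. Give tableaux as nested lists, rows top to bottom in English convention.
[[1, 2, 3, 5]]

5 is larger than every entry of row 1, so it is appended to row 1. The new tableau is [[1, 2, 3, 5]].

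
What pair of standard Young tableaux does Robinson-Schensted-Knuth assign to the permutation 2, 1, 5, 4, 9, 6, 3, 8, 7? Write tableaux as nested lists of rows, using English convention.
Insert each entry of the permutation into P by Schensted row insertion, recording in Q the position of each new cell.

Insert 2: appended to row 1. P = [[2]].
Insert 1: 1 bumps 2 from row 1; 2 starts row 2. P = [[1], [2]].
Insert 5: appended to row 1. P = [[1, 5], [2]].
Insert 4: 4 bumps 5 from row 1; 5 appends to row 2. P = [[1, 4], [2, 5]].
Insert 9: appended to row 1. P = [[1, 4, 9], [2, 5]].
Insert 6: 6 bumps 9 from row 1; 9 appends to row 2. P = [[1, 4, 6], [2, 5, 9]].
Insert 3: 3 bumps 4 from row 1; 4 bumps 5 from row 2; 5 starts row 3. P = [[1, 3, 6], [2, 4, 9], [5]].
Insert 8: appended to row 1. P = [[1, 3, 6, 8], [2, 4, 9], [5]].
Insert 7: 7 bumps 8 from row 1; 8 bumps 9 from row 2; 9 appends to row 3. P = [[1, 3, 6, 7], [2, 4, 8], [5, 9]].

So P = [[1, 3, 6, 7], [2, 4, 8], [5, 9]], Q = [[1, 3, 5, 8], [2, 4, 6], [7, 9]].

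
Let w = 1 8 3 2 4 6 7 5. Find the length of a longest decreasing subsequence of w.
3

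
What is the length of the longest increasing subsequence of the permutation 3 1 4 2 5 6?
4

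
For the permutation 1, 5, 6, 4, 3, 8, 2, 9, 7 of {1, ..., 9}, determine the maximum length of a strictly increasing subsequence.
5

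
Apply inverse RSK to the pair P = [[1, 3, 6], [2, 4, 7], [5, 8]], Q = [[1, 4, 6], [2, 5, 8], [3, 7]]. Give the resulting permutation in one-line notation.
Reverse the RSK construction: for i from n down to 1, find the cell of Q containing i, remove the entry at that cell from P, and reverse-bump it up through P; the value ejected from row 1 is w(i).

Step i=8: Q has 8 at row 2, column 3; remove 7 from row 2 of P and reverse-bump: 7 enters row 1 and ejects 6. So w(8) = 6. P is now [[1, 3, 7], [2, 4], [5, 8]].
Step i=7: Q has 7 at row 3, column 2; remove 8 from row 3 of P and reverse-bump: 8 enters row 2 and ejects 4; 4 enters row 1 and ejects 3. So w(7) = 3. P is now [[1, 4, 7], [2, 8], [5]].
Step i=6: Q has 6 at row 1, column 3; remove that cell from P, ejecting 7. So w(6) = 7. P is now [[1, 4], [2, 8], [5]].
Step i=5: Q has 5 at row 2, column 2; remove 8 from row 2 of P and reverse-bump: 8 enters row 1 and ejects 4. So w(5) = 4. P is now [[1, 8], [2], [5]].
Step i=4: Q has 4 at row 1, column 2; remove that cell from P, ejecting 8. So w(4) = 8. P is now [[1], [2], [5]].
Step i=3: Q has 3 at row 3, column 1; remove 5 from row 3 of P and reverse-bump: 5 enters row 2 and ejects 2; 2 enters row 1 and ejects 1. So w(3) = 1. P is now [[2], [5]].
Step i=2: Q has 2 at row 2, column 1; remove 5 from row 2 of P and reverse-bump: 5 enters row 1 and ejects 2. So w(2) = 2. P is now [[5]].
Step i=1: Q has 1 at row 1, column 1; remove that cell from P, ejecting 5. So w(1) = 5. P is now [].

So w = 5 2 1 8 4 7 3 6.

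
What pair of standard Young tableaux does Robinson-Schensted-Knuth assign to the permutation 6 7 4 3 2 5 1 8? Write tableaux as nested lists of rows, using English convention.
P = [[1, 5, 8], [2, 7], [3], [4], [6]], Q = [[1, 2, 8], [3, 6], [4], [5], [7]]

Insert each entry of the permutation into P by Schensted row insertion, recording in Q the position of each new cell.

Insert 6: appended to row 1. P = [[6]].
Insert 7: appended to row 1. P = [[6, 7]].
Insert 4: 4 bumps 6 from row 1; 6 starts row 2. P = [[4, 7], [6]].
Insert 3: 3 bumps 4 from row 1; 4 bumps 6 from row 2; 6 starts row 3. P = [[3, 7], [4], [6]].
Insert 2: 2 bumps 3 from row 1; 3 bumps 4 from row 2; 4 bumps 6 from row 3; 6 starts row 4. P = [[2, 7], [3], [4], [6]].
Insert 5: 5 bumps 7 from row 1; 7 appends to row 2. P = [[2, 5], [3, 7], [4], [6]].
Insert 1: 1 bumps 2 from row 1; 2 bumps 3 from row 2; 3 bumps 4 from row 3; 4 bumps 6 from row 4; 6 starts row 5. P = [[1, 5], [2, 7], [3], [4], [6]].
Insert 8: appended to row 1. P = [[1, 5, 8], [2, 7], [3], [4], [6]].

So P = [[1, 5, 8], [2, 7], [3], [4], [6]], Q = [[1, 2, 8], [3, 6], [4], [5], [7]].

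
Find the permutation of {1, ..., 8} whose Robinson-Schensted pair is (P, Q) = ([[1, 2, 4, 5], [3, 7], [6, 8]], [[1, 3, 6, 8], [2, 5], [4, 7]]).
Reverse RSK: for i = n, n-1, ..., 1, locate i in Q, remove the corresponding corner cell from P, and reverse-bump its entry up through P; the value ejected from row 1 is w(i).

So w = 6 3 8 1 2 7 4 5.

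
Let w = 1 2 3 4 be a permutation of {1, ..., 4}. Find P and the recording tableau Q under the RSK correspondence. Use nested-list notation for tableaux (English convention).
P = [[1, 2, 3, 4]], Q = [[1, 2, 3, 4]]

Insert each entry of the permutation into P by Schensted row insertion, recording in Q the position of each new cell.

Insert 1: appended to row 1. P = [[1]], Q = [[1]].
Insert 2: appended to row 1. P = [[1, 2]], Q = [[1, 2]].
Insert 3: appended to row 1. P = [[1, 2, 3]], Q = [[1, 2, 3]].
Insert 4: appended to row 1. P = [[1, 2, 3, 4]], Q = [[1, 2, 3, 4]].

So P = [[1, 2, 3, 4]], Q = [[1, 2, 3, 4]].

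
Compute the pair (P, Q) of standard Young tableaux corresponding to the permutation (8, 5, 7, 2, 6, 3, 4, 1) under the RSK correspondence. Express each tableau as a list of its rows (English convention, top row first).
Insert each entry of the permutation into P by Schensted row insertion, recording in Q the position of each new cell.

Insert 8: appended to row 1. P = [[8]], Q = [[1]].
Insert 5: 5 bumps 8 from row 1; 8 starts row 2. P = [[5], [8]], Q = [[1], [2]].
Insert 7: appended to row 1. P = [[5, 7], [8]], Q = [[1, 3], [2]].
Insert 2: 2 bumps 5 from row 1; 5 bumps 8 from row 2; 8 starts row 3. P = [[2, 7], [5], [8]], Q = [[1, 3], [2], [4]].
Insert 6: 6 bumps 7 from row 1; 7 appends to row 2. P = [[2, 6], [5, 7], [8]], Q = [[1, 3], [2, 5], [4]].
Insert 3: 3 bumps 6 from row 1; 6 bumps 7 from row 2; 7 bumps 8 from row 3; 8 starts row 4. P = [[2, 3], [5, 6], [7], [8]], Q = [[1, 3], [2, 5], [4], [6]].
Insert 4: appended to row 1. P = [[2, 3, 4], [5, 6], [7], [8]], Q = [[1, 3, 7], [2, 5], [4], [6]].
Insert 1: 1 bumps 2 from row 1; 2 bumps 5 from row 2; 5 bumps 7 from row 3; 7 bumps 8 from row 4; 8 starts row 5. P = [[1, 3, 4], [2, 6], [5], [7], [8]], Q = [[1, 3, 7], [2, 5], [4], [6], [8]].

So P = [[1, 3, 4], [2, 6], [5], [7], [8]], Q = [[1, 3, 7], [2, 5], [4], [6], [8]].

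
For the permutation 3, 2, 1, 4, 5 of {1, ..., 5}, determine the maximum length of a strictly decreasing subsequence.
3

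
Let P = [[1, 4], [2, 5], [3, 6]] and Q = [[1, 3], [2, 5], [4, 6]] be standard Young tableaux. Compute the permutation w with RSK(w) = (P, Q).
Reverse the RSK construction: for i from n down to 1, find the cell of Q containing i, remove the entry at that cell from P, and reverse-bump it up through P; the value ejected from row 1 is w(i).

Step i=6: Q has 6 at row 3, column 2; remove 6 from row 3 of P and reverse-bump: 6 enters row 2 and ejects 5; 5 enters row 1 and ejects 4. So w(6) = 4. P is now [[1, 5], [2, 6], [3]].
Step i=5: Q has 5 at row 2, column 2; remove 6 from row 2 of P and reverse-bump: 6 enters row 1 and ejects 5. So w(5) = 5. P is now [[1, 6], [2], [3]].
Step i=4: Q has 4 at row 3, column 1; remove 3 from row 3 of P and reverse-bump: 3 enters row 2 and ejects 2; 2 enters row 1 and ejects 1. So w(4) = 1. P is now [[2, 6], [3]].
Step i=3: Q has 3 at row 1, column 2; remove that cell from P, ejecting 6. So w(3) = 6. P is now [[2], [3]].
Step i=2: Q has 2 at row 2, column 1; remove 3 from row 2 of P and reverse-bump: 3 enters row 1 and ejects 2. So w(2) = 2. P is now [[3]].
Step i=1: Q has 1 at row 1, column 1; remove that cell from P, ejecting 3. So w(1) = 3. P is now [].

So w = 3 2 6 1 5 4.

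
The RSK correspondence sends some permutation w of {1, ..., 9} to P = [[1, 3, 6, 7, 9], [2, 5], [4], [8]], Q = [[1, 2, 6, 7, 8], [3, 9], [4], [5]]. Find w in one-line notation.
Reverse the RSK construction: for i from n down to 1, find the cell of Q containing i, remove the entry at that cell from P, and reverse-bump it up through P; the value ejected from row 1 is w(i).

Step i=9: Q has 9 at row 2, column 2; remove 5 from row 2 of P and reverse-bump: 5 enters row 1 and ejects 3. So w(9) = 3. P is now [[1, 5, 6, 7, 9], [2], [4], [8]].
Step i=8: Q has 8 at row 1, column 5; remove that cell from P, ejecting 9. So w(8) = 9. P is now [[1, 5, 6, 7], [2], [4], [8]].
Step i=7: Q has 7 at row 1, column 4; remove that cell from P, ejecting 7. So w(7) = 7. P is now [[1, 5, 6], [2], [4], [8]].
Step i=6: Q has 6 at row 1, column 3; remove that cell from P, ejecting 6. So w(6) = 6. P is now [[1, 5], [2], [4], [8]].
Step i=5: Q has 5 at row 4, column 1; remove 8 from row 4 of P and reverse-bump: 8 enters row 3 and ejects 4; 4 enters row 2 and ejects 2; 2 enters row 1 and ejects 1. So w(5) = 1. P is now [[2, 5], [4], [8]].
Step i=4: Q has 4 at row 3, column 1; remove 8 from row 3 of P and reverse-bump: 8 enters row 2 and ejects 4; 4 enters row 1 and ejects 2. So w(4) = 2. P is now [[4, 5], [8]].
Step i=3: Q has 3 at row 2, column 1; remove 8 from row 2 of P and reverse-bump: 8 enters row 1 and ejects 5. So w(3) = 5. P is now [[4, 8]].
Step i=2: Q has 2 at row 1, column 2; remove that cell from P, ejecting 8. So w(2) = 8. P is now [[4]].
Step i=1: Q has 1 at row 1, column 1; remove that cell from P, ejecting 4. So w(1) = 4. P is now [].

So w = 4 8 5 2 1 6 7 9 3.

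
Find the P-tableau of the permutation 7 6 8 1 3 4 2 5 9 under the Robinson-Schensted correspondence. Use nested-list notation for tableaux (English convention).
Insert 7: appended to row 1. P = [[7]].
Insert 6: 6 bumps 7 from row 1; 7 starts row 2. P = [[6], [7]].
Insert 8: appended to row 1. P = [[6, 8], [7]].
Insert 1: 1 bumps 6 from row 1; 6 bumps 7 from row 2; 7 starts row 3. P = [[1, 8], [6], [7]].
Insert 3: 3 bumps 8 from row 1; 8 appends to row 2. P = [[1, 3], [6, 8], [7]].
Insert 4: appended to row 1. P = [[1, 3, 4], [6, 8], [7]].
Insert 2: 2 bumps 3 from row 1; 3 bumps 6 from row 2; 6 bumps 7 from row 3; 7 starts row 4. P = [[1, 2, 4], [3, 8], [6], [7]].
Insert 5: appended to row 1. P = [[1, 2, 4, 5], [3, 8], [6], [7]].
Insert 9: appended to row 1. P = [[1, 2, 4, 5, 9], [3, 8], [6], [7]].

So P = [[1, 2, 4, 5, 9], [3, 8], [6], [7]].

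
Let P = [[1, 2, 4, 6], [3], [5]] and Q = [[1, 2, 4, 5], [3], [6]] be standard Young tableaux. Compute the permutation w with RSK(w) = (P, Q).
1 5 3 4 6 2

Reverse the RSK construction: for i from n down to 1, find the cell of Q containing i, remove the entry at that cell from P, and reverse-bump it up through P; the value ejected from row 1 is w(i).

Step i=6: Q has 6 at row 3, column 1; remove 5 from row 3 of P and reverse-bump: 5 enters row 2 and ejects 3; 3 enters row 1 and ejects 2. So w(6) = 2. P is now [[1, 3, 4, 6], [5]].
Step i=5: Q has 5 at row 1, column 4; remove that cell from P, ejecting 6. So w(5) = 6. P is now [[1, 3, 4], [5]].
Step i=4: Q has 4 at row 1, column 3; remove that cell from P, ejecting 4. So w(4) = 4. P is now [[1, 3], [5]].
Step i=3: Q has 3 at row 2, column 1; remove 5 from row 2 of P and reverse-bump: 5 enters row 1 and ejects 3. So w(3) = 3. P is now [[1, 5]].
Step i=2: Q has 2 at row 1, column 2; remove that cell from P, ejecting 5. So w(2) = 5. P is now [[1]].
Step i=1: Q has 1 at row 1, column 1; remove that cell from P, ejecting 1. So w(1) = 1. P is now [].

So w = 1 5 3 4 6 2.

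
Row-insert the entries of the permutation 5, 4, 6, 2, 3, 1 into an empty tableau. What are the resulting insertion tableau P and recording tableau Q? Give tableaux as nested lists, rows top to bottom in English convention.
Insert each entry of the permutation into P by Schensted row insertion, recording in Q the position of each new cell.

After inserting 5: P = [[5]].
After inserting 4: P = [[4], [5]].
After inserting 6: P = [[4, 6], [5]].
After inserting 2: P = [[2, 6], [4], [5]].
After inserting 3: P = [[2, 3], [4, 6], [5]].
After inserting 1: P = [[1, 3], [2, 6], [4], [5]].

So P = [[1, 3], [2, 6], [4], [5]], Q = [[1, 3], [2, 5], [4], [6]].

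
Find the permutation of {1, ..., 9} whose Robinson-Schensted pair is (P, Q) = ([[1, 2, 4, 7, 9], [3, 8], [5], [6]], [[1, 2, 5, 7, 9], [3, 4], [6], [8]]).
Reverse the RSK construction: for i from n down to 1, find the cell of Q containing i, remove the entry at that cell from P, and reverse-bump it up through P; the value ejected from row 1 is w(i).

Step i=9: Q has 9 at row 1, column 5; remove that cell from P, ejecting 9. So w(9) = 9. P is now [[1, 2, 4, 7], [3, 8], [5], [6]].
Step i=8: Q has 8 at row 4, column 1; remove 6 from row 4 of P and reverse-bump: 6 enters row 3 and ejects 5; 5 enters row 2 and ejects 3; 3 enters row 1 and ejects 2. So w(8) = 2. P is now [[1, 3, 4, 7], [5, 8], [6]].
Step i=7: Q has 7 at row 1, column 4; remove that cell from P, ejecting 7. So w(7) = 7. P is now [[1, 3, 4], [5, 8], [6]].
Step i=6: Q has 6 at row 3, column 1; remove 6 from row 3 of P and reverse-bump: 6 enters row 2 and ejects 5; 5 enters row 1 and ejects 4. So w(6) = 4. P is now [[1, 3, 5], [6, 8]].
Step i=5: Q has 5 at row 1, column 3; remove that cell from P, ejecting 5. So w(5) = 5. P is now [[1, 3], [6, 8]].
Step i=4: Q has 4 at row 2, column 2; remove 8 from row 2 of P and reverse-bump: 8 enters row 1 and ejects 3. So w(4) = 3. P is now [[1, 8], [6]].
Step i=3: Q has 3 at row 2, column 1; remove 6 from row 2 of P and reverse-bump: 6 enters row 1 and ejects 1. So w(3) = 1. P is now [[6, 8]].
Step i=2: Q has 2 at row 1, column 2; remove that cell from P, ejecting 8. So w(2) = 8. P is now [[6]].
Step i=1: Q has 1 at row 1, column 1; remove that cell from P, ejecting 6. So w(1) = 6. P is now [].

So w = 6 8 1 3 5 4 7 2 9.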